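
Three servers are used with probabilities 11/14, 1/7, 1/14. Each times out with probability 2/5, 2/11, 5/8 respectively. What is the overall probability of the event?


P(A) = P(A|B1)P(B1) + P(A|B2)P(B2) + P(A|B3)P(B3)
= 2/5*11/14 + 2/11*1/7 + 5/8*1/14
= 11/35 + 2/77 + 5/112 = 2371/6160

2371/6160


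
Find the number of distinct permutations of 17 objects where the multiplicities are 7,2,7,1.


17! = 355687428096000
Denominator: 7!=5040 * 2!=2 * 7!=5040 * 1!=1
Coefficient = 355687428096000 / 50803200 = 7001280

7001280


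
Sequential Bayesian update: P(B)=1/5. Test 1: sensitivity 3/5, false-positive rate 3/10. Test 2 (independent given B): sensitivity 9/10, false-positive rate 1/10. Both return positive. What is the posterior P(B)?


After test 1: P(+) = 3/5*1/5 + 3/10*4/5 = 9/25
P(B|+) = (3/25)/(9/25) = 1/3
After test 2 (use post1 as new prior): P(+) = 9/10*1/3 + 1/10*2/3 = 11/30
P(B|+,+) = (3/10)/(11/30) = 9/11

9/11


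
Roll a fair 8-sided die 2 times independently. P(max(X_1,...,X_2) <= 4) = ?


P(max <= 4) = P(all X_i <= 4) = (P(X_1 <= 4))^2
= (4/8)^2 = (1/2)^2 = 1/4

1/4


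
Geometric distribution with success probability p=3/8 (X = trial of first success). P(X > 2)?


P(X > 2) = P(first 2 trials all fail) = (1-p)^2 = (5/8)^2 = 25/64

25/64


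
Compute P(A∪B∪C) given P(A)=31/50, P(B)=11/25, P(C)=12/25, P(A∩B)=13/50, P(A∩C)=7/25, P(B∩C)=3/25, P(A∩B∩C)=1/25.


P(A∪B∪C) = P(A)+P(B)+P(C) - P(AB)-P(AC)-P(BC) + P(ABC)
= 31/50+11/25+12/25 - 13/50-7/25-3/25 + 1/25
= 23/25

23/25


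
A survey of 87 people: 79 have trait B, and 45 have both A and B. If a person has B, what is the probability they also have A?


P(A|B) = P(A∩B)/P(B) = (45/87)/(79/87) = 45/79

45/79


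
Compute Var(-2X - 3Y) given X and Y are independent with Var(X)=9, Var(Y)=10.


Independence => Cov(X,Y)=0
Var(-2X - 3Y) = (-2)^2*Var(X) + (-3)^2*Var(Y)
= 4*9 + 9*10 = 126

126


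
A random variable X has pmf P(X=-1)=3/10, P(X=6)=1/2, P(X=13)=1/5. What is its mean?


E[X] = sum(x * P(x))
= -1*3/10 + 6*1/2 + 13*1/5
= 53/10

53/10


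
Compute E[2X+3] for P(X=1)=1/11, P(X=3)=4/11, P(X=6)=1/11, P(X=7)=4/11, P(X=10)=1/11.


E[2X+3] = sum(g(x)*P(x))
= 5*1/11 + 9*4/11 + 15*1/11 + 17*4/11 + 23*1/11
= 147/11

147/11


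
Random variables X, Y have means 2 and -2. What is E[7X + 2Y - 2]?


E[7X + 2Y - 2] = 7*E[X] + 2*E[Y] - 2
= (7)*(2) + (2)*(-2) + (-2)
= 14 - 4 - 2 = 8

8


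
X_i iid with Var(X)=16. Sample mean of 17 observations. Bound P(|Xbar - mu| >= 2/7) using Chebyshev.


Var(Xbar) = Var(X)/n = 16/17
Chebyshev: P(|Xbar-mu| >= 2/7) <= Var(Xbar)/(2/7)^2 = (16/17)/(4/49) = 196/17
Bound exceeds 1, so trivial bound: 1

1


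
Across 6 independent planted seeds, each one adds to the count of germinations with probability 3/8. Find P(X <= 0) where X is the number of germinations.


P(X<=0) = P(X=0)
= 15625/262144
= 15625/262144

15625/262144


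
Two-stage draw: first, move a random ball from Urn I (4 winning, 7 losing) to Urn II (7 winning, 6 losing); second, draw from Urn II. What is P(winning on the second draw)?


P(transfer winning) = 4/11; P(transfer losing) = 7/11
If winning transferred: Urn II has 8 winning of 14, so P(winning|winning moved) = 4/7
If losing transferred: Urn II has 7 winning of 14, so P(winning|losing moved) = 1/2
By total probability: P(winning) = 4/11*4/7 + 7/11*1/2 = 81/154

81/154


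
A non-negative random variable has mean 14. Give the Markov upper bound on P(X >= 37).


Markov: P(X >= a) <= E[X]/a
P(X >= 37) <= 14/37

14/37


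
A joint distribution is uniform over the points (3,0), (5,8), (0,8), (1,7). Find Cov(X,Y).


E[X]=9/4, E[Y]=23/4, E[XY]=47/4
Cov(X,Y) = E[XY] - E[X]E[Y] = 47/4 - 9/4*23/4 = -19/16

-19/16


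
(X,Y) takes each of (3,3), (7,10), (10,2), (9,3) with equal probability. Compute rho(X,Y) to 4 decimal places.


Cov(X,Y) = -1.1250, Var(X) = 7.1875, Var(Y) = 10.2500
rho = Cov/(sqrt(VarX)*sqrt(VarY)) = -0.1311

-0.1311


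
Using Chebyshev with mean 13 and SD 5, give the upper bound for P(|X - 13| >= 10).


k = 10/5 = 2
Chebyshev: P(|X-mu| >= k*sigma) <= 1/k^2 = 1/2^2 = 1/4

1/4


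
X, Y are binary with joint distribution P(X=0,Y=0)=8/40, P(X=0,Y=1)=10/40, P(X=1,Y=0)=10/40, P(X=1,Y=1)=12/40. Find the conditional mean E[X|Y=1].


P(Y=1) = 22/40
E[X|Y=1] = (0*10 + 1*12)/22 = 12/22 = 6/11

6/11


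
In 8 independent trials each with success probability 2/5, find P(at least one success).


P(at least one) = 1 - P(none)
P(none) = (1 - 2/5)^8 = (3/5)^8 = 6561/390625
P(at least one) = 1 - 6561/390625 = 384064/390625

384064/390625


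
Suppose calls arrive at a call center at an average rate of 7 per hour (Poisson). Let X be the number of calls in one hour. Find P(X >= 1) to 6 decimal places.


P(X>=1) = 1 - P(X<=0) = 1 - (e^(-7)*7^0/0!)
≈ 1 - 0.0009118820 = 0.9990881180
≈ 0.999088

0.999088


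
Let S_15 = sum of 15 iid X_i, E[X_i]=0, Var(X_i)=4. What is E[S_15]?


E[S_n] = n*E[X_1] = 15*0 = 0

0


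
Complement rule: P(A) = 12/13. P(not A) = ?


P(A') = 1 - P(A) = 1 - 12/13 = 1/13

1/13


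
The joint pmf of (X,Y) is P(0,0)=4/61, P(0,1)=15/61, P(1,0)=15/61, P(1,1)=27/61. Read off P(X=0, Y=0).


Read from table: P(X=0, Y=0) = 4/61

4/61


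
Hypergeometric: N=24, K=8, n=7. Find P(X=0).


P(X=0) = C(8,0)*C(16,7) / C(24,7)
= 1*11440 / 346104
= 11440/346104 = 130/3933

130/3933


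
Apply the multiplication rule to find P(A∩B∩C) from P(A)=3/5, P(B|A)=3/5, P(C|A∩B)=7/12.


P(A∩B∩C) = P(A) * P(B|A) * P(C|A∩B)
= 3/5 * 3/5 * 7/12
= 9/25 * 7/12 = 21/100

21/100


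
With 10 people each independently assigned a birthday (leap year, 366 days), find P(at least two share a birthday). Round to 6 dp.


P(all different) = prod((366-i)/366 for i=0..9) = 0.883355
P(at least one match) = 1 - 0.883355 = 0.116645

0.116645


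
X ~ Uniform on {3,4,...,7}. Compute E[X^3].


E[X^3] = (1/5) * sum(x^3 for x=3..7)
= 775/5 = 155

155


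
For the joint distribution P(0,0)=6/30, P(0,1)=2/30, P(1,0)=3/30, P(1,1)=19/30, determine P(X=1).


P(X=1) = P(1,0)+P(1,1) = 3/30 + 19/30 = 22/30 = 11/15

11/15


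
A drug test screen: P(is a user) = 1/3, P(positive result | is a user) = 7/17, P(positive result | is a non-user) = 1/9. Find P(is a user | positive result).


P(A) = P(A|B)P(B) + P(A|B')P(B') = 7/17*1/3 + 1/9*2/3 = 97/459
P(B|A) = P(A|B)P(B)/P(A) = (7/51)/(97/459) = 63/97

63/97


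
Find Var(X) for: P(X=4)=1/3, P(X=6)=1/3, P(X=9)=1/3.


E[X] = 19/3, E[X^2] = 133/3
Var(X) = E[X^2] - (E[X])^2 = 133/3 - (19/3)^2 = 38/9

38/9


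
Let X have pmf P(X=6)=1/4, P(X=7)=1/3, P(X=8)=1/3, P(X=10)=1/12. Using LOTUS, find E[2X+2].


E[2X+2] = sum(g(x)*P(x))
= 14*1/4 + 16*1/3 + 18*1/3 + 22*1/12
= 50/3

50/3


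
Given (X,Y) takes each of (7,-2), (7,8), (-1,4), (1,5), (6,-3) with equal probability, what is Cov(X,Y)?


E[X]=4, E[Y]=12/5, E[XY]=5
Cov(X,Y) = E[XY] - E[X]E[Y] = 5 - 4*12/5 = -23/5

-23/5


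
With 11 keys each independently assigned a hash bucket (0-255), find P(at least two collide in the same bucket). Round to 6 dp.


P(all different) = prod((256-i)/256 for i=0..10) = 0.804252
P(at least one match) = 1 - 0.804252 = 0.195748

0.195748


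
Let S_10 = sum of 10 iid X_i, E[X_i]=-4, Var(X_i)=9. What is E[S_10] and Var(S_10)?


E[S_n] = n*mu = 10*-4 = -40
Var(S_n) = n*sigma^2 = 10*9 = 90

E[S_10]=-40, Var(S_10)=90


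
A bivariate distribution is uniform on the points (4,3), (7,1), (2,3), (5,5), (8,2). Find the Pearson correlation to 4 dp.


Cov(X,Y) = -1.3600, Var(X) = 4.5600, Var(Y) = 1.7600
rho = Cov/(sqrt(VarX)*sqrt(VarY)) = -0.4801

-0.4801


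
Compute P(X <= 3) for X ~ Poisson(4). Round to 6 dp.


P(X<=3) = e^(-4)*4^0/0! + e^(-4)*4^1/1! + e^(-4)*4^2/2! + e^(-4)*4^3/3!
≈ 0.0183156389 + 0.0732625556 + 0.1465251111 + 0.1953668148
= 0.4334701204
≈ 0.433470

0.433470


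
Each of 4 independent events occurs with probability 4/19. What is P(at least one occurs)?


P(at least one) = 1 - P(none)
P(none) = (1 - 4/19)^4 = (15/19)^4 = 50625/130321
P(at least one) = 1 - 50625/130321 = 79696/130321

79696/130321


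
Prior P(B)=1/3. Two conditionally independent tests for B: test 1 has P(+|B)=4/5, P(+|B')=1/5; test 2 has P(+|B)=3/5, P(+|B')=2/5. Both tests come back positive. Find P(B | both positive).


After test 1: P(+) = 4/5*1/3 + 1/5*2/3 = 2/5
P(B|+) = (4/15)/(2/5) = 2/3
After test 2 (use post1 as new prior): P(+) = 3/5*2/3 + 2/5*1/3 = 8/15
P(B|+,+) = (2/5)/(8/15) = 3/4

3/4


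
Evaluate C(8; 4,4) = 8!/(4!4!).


8! = 40320
Denominator: 4!=24 * 4!=24
Coefficient = 40320 / 576 = 70

70


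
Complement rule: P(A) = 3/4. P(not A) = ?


P(A') = 1 - P(A) = 1 - 3/4 = 1/4

1/4


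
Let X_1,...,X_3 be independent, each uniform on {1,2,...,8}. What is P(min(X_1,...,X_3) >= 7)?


P(min >= 7) = P(all X_i >= 7) = (P(X_1 >= 7))^3
= (2/8)^3 = (1/4)^3 = 1/64

1/64


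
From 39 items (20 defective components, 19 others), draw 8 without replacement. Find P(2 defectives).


P(X=2) = C(20,2)*C(19,6) / C(39,8)
= 190*27132 / 61523748
= 5155080/61523748 = 1330/15873

1330/15873


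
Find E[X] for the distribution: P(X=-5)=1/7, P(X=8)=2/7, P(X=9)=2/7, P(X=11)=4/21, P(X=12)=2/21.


E[X] = sum(x * P(x))
= -5*1/7 + 8*2/7 + 9*2/7 + 11*4/21 + 12*2/21
= 155/21

155/21


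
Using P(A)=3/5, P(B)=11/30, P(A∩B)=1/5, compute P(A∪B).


P(A∪B) = P(A) + P(B) - P(A∩B)
= 3/5 + 11/30 - 1/5 = 23/30

23/30


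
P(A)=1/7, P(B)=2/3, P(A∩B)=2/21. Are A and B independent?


P(A)*P(B) = 1/7*2/3 = 2/21
P(A∩B) = 2/21, which equals P(A)P(B), so independent

Yes, A and B are independent


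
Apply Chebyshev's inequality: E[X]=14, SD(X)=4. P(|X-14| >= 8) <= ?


k = 8/4 = 2
Chebyshev: P(|X-mu| >= k*sigma) <= 1/k^2 = 1/2^2 = 1/4

1/4


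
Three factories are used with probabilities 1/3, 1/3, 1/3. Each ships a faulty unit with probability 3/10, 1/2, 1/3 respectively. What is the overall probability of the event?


P(A) = P(A|B1)P(B1) + P(A|B2)P(B2) + P(A|B3)P(B3)
= 3/10*1/3 + 1/2*1/3 + 1/3*1/3
= 1/10 + 1/6 + 1/9 = 17/45

17/45


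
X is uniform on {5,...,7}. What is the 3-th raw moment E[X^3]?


E[X^3] = (1/3) * sum(x^3 for x=5..7)
= 684/3 = 228

228


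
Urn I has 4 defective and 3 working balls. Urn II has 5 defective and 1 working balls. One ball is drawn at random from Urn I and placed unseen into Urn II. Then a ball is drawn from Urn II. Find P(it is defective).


P(transfer defective) = 4/7; P(transfer working) = 3/7
If defective transferred: Urn II has 6 defective of 7, so P(defective|defective moved) = 6/7
If working transferred: Urn II has 5 defective of 7, so P(defective|working moved) = 5/7
By total probability: P(defective) = 4/7*6/7 + 3/7*5/7 = 39/49

39/49


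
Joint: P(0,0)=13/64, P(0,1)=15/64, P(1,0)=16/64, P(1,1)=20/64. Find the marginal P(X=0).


P(X=0) = P(0,0)+P(0,1) = 13/64 + 15/64 = 28/64 = 7/16

7/16


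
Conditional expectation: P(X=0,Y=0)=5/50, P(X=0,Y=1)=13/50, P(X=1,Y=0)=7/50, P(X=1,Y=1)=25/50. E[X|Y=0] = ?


P(Y=0) = 12/50
E[X|Y=0] = (0*5 + 1*7)/12 = 7/12

7/12


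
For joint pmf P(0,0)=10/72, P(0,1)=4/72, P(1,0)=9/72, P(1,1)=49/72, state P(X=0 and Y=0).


Read from table: P(X=0, Y=0) = 10/72 = 5/36

5/36


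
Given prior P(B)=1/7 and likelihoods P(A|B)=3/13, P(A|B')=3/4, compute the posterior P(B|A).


P(A) = P(A|B)P(B) + P(A|B')P(B') = 3/13*1/7 + 3/4*6/7 = 123/182
P(B|A) = P(A|B)P(B)/P(A) = (3/91)/(123/182) = 2/41

2/41


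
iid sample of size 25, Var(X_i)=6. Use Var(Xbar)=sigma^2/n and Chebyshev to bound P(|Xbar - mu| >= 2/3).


Var(Xbar) = Var(X)/n = 6/25
Chebyshev: P(|Xbar-mu| >= 2/3) <= Var(Xbar)/(2/3)^2 = (6/25)/(4/9) = 27/50

27/50


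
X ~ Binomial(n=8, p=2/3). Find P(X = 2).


P(X=2) = C(8,2) * p^2 * (1-p)^6
= 28 * 4/9 * 1/729
= 112/6561

112/6561


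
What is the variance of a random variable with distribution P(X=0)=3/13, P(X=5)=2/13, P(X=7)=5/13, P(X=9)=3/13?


E[X] = 72/13, E[X^2] = 538/13
Var(X) = E[X^2] - (E[X])^2 = 538/13 - (72/13)^2 = 1810/169

1810/169


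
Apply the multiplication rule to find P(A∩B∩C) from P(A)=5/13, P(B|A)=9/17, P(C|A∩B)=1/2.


P(A∩B∩C) = P(A) * P(B|A) * P(C|A∩B)
= 5/13 * 9/17 * 1/2
= 45/221 * 1/2 = 45/442

45/442


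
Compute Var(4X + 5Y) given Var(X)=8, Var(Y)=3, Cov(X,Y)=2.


Var(4X + 5Y) = 4^2*Var(X) + 5^2*Var(Y) + 2*4*5*Cov(X,Y)
= 16*8 + 25*3 + 40*2
= 128 + 75 + 80 = 283

283


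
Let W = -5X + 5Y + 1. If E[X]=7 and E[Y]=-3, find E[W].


E[-5X + 5Y + 1] = -5*E[X] + 5*E[Y] + 1
= (-5)*(7) + (5)*(-3) + (1)
= -35 - 15 + 1 = -49

-49


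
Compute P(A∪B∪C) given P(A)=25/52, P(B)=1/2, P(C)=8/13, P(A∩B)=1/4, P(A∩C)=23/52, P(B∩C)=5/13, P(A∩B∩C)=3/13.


P(A∪B∪C) = P(A)+P(B)+P(C) - P(AB)-P(AC)-P(BC) + P(ABC)
= 25/52+1/2+8/13 - 1/4-23/52-5/13 + 3/13
= 3/4

3/4


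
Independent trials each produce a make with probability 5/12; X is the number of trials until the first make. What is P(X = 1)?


P(X=1) = (1-p)^0 * p = (7/12)^0 * 5/12
= 1 * 5/12 = 5/12

5/12


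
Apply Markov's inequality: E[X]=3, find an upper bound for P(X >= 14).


Markov: P(X >= a) <= E[X]/a
P(X >= 14) <= 3/14

3/14


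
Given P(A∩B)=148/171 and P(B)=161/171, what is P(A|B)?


P(A|B) = P(A∩B)/P(B) = (148/171)/(161/171) = 148/161

148/161


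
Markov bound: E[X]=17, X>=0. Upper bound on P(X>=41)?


Markov: P(X >= a) <= E[X]/a
P(X >= 41) <= 17/41

17/41


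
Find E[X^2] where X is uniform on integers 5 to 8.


E[X^2] = (1/4) * sum(x^2 for x=5..8)
= 174/4 = 87/2

87/2


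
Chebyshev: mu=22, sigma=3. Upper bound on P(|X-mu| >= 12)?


k = 12/3 = 4
Chebyshev: P(|X-mu| >= k*sigma) <= 1/k^2 = 1/4^2 = 1/16

1/16


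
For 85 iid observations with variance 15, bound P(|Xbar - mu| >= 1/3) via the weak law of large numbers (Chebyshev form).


Var(Xbar) = Var(X)/n = 15/85
Chebyshev: P(|Xbar-mu| >= 1/3) <= Var(Xbar)/(1/3)^2 = (3/17)/(1/9) = 27/17
Bound exceeds 1, so trivial bound: 1

1


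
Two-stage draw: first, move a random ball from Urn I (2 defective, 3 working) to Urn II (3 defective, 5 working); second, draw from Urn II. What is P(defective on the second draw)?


P(transfer defective) = 2/5; P(transfer working) = 3/5
If defective transferred: Urn II has 4 defective of 9, so P(defective|defective moved) = 4/9
If working transferred: Urn II has 3 defective of 9, so P(defective|working moved) = 1/3
By total probability: P(defective) = 2/5*4/9 + 3/5*1/3 = 17/45

17/45


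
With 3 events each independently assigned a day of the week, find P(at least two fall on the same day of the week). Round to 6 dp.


P(all different) = prod((7-i)/7 for i=0..2) = 0.612245
P(at least one match) = 1 - 0.612245 = 0.387755

0.387755


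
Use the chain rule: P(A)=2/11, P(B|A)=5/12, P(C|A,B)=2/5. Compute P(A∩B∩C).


P(A∩B∩C) = P(A) * P(B|A) * P(C|A∩B)
= 2/11 * 5/12 * 2/5
= 5/66 * 2/5 = 1/33

1/33


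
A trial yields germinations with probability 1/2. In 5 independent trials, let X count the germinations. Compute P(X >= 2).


P(X>=2) = P(X=2) + P(X=3) + P(X=4) + P(X=5)
= 5/16 + 5/16 + 5/32 + 1/32
= 13/16

13/16


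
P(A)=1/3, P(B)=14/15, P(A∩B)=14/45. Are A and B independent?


P(A)*P(B) = 1/3*14/15 = 14/45
P(A∩B) = 14/45, which equals P(A)P(B), so independent

Yes, A and B are independent


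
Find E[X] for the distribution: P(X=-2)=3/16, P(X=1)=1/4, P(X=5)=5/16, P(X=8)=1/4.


E[X] = sum(x * P(x))
= -2*3/16 + 1*1/4 + 5*5/16 + 8*1/4
= 55/16

55/16


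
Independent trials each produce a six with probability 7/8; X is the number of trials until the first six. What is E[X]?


For geometric (trials until first success), E[X] = 1/p = 1/(7/8) = 8/7

8/7


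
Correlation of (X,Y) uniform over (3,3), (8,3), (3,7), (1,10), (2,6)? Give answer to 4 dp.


Cov(X,Y) = -4.5200, Var(X) = 5.8400, Var(Y) = 6.9600
rho = Cov/(sqrt(VarX)*sqrt(VarY)) = -0.7090

-0.7090


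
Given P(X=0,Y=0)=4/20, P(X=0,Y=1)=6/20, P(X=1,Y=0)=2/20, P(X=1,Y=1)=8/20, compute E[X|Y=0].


P(Y=0) = 6/20
E[X|Y=0] = (0*4 + 1*2)/6 = 2/6 = 1/3

1/3


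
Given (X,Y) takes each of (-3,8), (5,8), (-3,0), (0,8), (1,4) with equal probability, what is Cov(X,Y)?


E[X]=0, E[Y]=28/5, E[XY]=4
Cov(X,Y) = E[XY] - E[X]E[Y] = 4 - 0*28/5 = 4

4


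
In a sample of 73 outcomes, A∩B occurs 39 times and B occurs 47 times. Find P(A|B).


P(A|B) = P(A∩B)/P(B) = (39/73)/(47/73) = 39/47

39/47


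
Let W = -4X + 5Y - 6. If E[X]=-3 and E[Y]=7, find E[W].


E[-4X + 5Y - 6] = -4*E[X] + 5*E[Y] - 6
= (-4)*(-3) + (5)*(7) + (-6)
= 12 + 35 - 6 = 41

41


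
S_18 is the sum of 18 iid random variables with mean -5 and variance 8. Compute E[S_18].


E[S_n] = n*E[X_1] = 18*-5 = -90

-90


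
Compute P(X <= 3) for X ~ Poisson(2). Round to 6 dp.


P(X<=3) = e^(-2)*2^0/0! + e^(-2)*2^1/1! + e^(-2)*2^2/2! + e^(-2)*2^3/3!
≈ 0.1353352832 + 0.2706705665 + 0.2706705665 + 0.1804470443
= 0.8571234605
≈ 0.857123

0.857123


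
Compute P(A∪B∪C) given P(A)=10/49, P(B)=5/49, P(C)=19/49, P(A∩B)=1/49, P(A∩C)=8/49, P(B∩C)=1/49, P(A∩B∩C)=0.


P(A∪B∪C) = P(A)+P(B)+P(C) - P(AB)-P(AC)-P(BC) + P(ABC)
= 10/49+5/49+19/49 - 1/49-8/49-1/49 + 0
= 24/49

24/49


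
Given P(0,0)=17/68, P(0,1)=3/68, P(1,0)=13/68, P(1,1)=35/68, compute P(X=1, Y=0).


Read from table: P(X=1, Y=0) = 13/68

13/68


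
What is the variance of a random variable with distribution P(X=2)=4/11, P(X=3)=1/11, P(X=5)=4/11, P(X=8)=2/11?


E[X] = 47/11, E[X^2] = 23
Var(X) = E[X^2] - (E[X])^2 = 23 - (47/11)^2 = 574/121

574/121


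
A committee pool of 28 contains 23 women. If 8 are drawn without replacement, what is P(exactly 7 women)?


P(X=7) = C(23,7)*C(5,1) / C(28,8)
= 245157*5 / 3108105
= 1225785/3108105 = 323/819

323/819


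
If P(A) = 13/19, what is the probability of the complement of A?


P(A') = 1 - P(A) = 1 - 13/19 = 6/19

6/19


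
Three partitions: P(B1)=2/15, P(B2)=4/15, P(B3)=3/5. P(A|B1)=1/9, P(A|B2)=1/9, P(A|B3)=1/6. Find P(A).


P(A) = P(A|B1)P(B1) + P(A|B2)P(B2) + P(A|B3)P(B3)
= 1/9*2/15 + 1/9*4/15 + 1/6*3/5
= 2/135 + 4/135 + 1/10 = 13/90

13/90


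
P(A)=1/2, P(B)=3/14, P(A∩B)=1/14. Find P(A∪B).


P(A∪B) = P(A) + P(B) - P(A∩B)
= 1/2 + 3/14 - 1/14 = 9/14

9/14


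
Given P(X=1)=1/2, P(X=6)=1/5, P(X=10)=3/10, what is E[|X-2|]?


E[|X-2|] = sum(g(x)*P(x))
= 1*1/2 + 4*1/5 + 8*3/10
= 37/10

37/10


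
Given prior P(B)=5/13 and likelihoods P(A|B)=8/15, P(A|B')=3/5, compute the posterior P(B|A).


P(A) = P(A|B)P(B) + P(A|B')P(B') = 8/15*5/13 + 3/5*8/13 = 112/195
P(B|A) = P(A|B)P(B)/P(A) = (8/39)/(112/195) = 5/14

5/14


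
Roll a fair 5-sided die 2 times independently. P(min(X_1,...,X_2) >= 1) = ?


P(min >= 1) = P(all X_i >= 1) = (P(X_1 >= 1))^2
= (5/5)^2 = 1^2 = 1

1


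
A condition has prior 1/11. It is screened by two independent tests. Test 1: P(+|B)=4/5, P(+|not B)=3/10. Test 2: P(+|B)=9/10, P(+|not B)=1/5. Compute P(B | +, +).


After test 1: P(+) = 4/5*1/11 + 3/10*10/11 = 19/55
P(B|+) = (4/55)/(19/55) = 4/19
After test 2 (use post1 as new prior): P(+) = 9/10*4/19 + 1/5*15/19 = 33/95
P(B|+,+) = (18/95)/(33/95) = 6/11

6/11


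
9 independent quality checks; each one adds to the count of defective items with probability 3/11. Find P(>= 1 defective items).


P(at least one) = 1 - P(none)
P(none) = (1 - 3/11)^9 = (8/11)^9 = 134217728/2357947691
P(at least one) = 1 - 134217728/2357947691 = 2223729963/2357947691

2223729963/2357947691


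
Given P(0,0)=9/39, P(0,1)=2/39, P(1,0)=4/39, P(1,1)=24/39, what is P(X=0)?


P(X=0) = P(0,0)+P(0,1) = 9/39 + 2/39 = 11/39

11/39


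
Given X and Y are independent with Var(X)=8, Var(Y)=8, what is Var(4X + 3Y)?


Independence => Cov(X,Y)=0
Var(4X + 3Y) = 4^2*Var(X) + 3^2*Var(Y)
= 16*8 + 9*8 = 200

200


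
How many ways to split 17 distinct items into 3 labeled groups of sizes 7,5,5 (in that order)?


17! = 355687428096000
Denominator: 7!=5040 * 5!=120 * 5!=120
Coefficient = 355687428096000 / 72576000 = 4900896

4900896


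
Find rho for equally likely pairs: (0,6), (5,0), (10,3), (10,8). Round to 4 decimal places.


Cov(X,Y) = 0.9375, Var(X) = 17.1875, Var(Y) = 9.1875
rho = Cov/(sqrt(VarX)*sqrt(VarY)) = 0.0746

0.0746


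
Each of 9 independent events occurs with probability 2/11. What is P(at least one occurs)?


P(at least one) = 1 - P(none)
P(none) = (1 - 2/11)^9 = (9/11)^9 = 387420489/2357947691
P(at least one) = 1 - 387420489/2357947691 = 1970527202/2357947691

1970527202/2357947691


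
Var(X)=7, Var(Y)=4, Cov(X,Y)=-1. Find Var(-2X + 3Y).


Var(-2X + 3Y) = (-2)^2*Var(X) + 3^2*Var(Y) + 2*(-2)*3*Cov(X,Y)
= 4*7 + 9*4 - 12*(-1)
= 28 + 36 + 12 = 76

76


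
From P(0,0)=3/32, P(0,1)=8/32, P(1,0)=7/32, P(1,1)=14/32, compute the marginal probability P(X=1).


P(X=1) = P(1,0)+P(1,1) = 7/32 + 14/32 = 21/32

21/32


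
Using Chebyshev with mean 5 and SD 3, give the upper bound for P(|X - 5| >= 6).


k = 6/3 = 2
Chebyshev: P(|X-mu| >= k*sigma) <= 1/k^2 = 1/2^2 = 1/4

1/4


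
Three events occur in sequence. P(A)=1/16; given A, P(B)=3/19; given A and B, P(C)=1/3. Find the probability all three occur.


P(A∩B∩C) = P(A) * P(B|A) * P(C|A∩B)
= 1/16 * 3/19 * 1/3
= 3/304 * 1/3 = 1/304

1/304


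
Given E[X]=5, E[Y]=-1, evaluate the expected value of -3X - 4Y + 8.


E[-3X - 4Y + 8] = -3*E[X] - 4*E[Y] + 8
= (-3)*(5) + (-4)*(-1) + (8)
= -15 + 4 + 8 = -3

-3


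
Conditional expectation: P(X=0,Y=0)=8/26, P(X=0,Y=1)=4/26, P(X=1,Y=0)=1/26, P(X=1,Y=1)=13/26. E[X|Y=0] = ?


P(Y=0) = 9/26
E[X|Y=0] = (0*8 + 1*1)/9 = 1/9

1/9


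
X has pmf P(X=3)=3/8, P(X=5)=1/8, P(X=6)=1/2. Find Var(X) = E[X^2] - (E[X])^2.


E[X] = 19/4, E[X^2] = 49/2
Var(X) = E[X^2] - (E[X])^2 = 49/2 - (19/4)^2 = 31/16

31/16


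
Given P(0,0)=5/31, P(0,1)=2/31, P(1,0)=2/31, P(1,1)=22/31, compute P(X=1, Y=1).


Read from table: P(X=1, Y=1) = 22/31

22/31


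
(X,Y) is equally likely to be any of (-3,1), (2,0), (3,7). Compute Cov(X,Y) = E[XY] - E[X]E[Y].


E[X]=2/3, E[Y]=8/3, E[XY]=6
Cov(X,Y) = E[XY] - E[X]E[Y] = 6 - 2/3*8/3 = 38/9

38/9


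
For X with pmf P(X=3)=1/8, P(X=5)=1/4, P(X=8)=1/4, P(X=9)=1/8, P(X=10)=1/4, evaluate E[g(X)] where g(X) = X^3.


E[X^3] = sum(g(x)*P(x))
= 27*1/8 + 125*1/4 + 512*1/4 + 729*1/8 + 1000*1/4
= 2015/4

2015/4


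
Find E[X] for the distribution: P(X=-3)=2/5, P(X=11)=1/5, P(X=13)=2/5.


E[X] = sum(x * P(x))
= -3*2/5 + 11*1/5 + 13*2/5
= 31/5

31/5


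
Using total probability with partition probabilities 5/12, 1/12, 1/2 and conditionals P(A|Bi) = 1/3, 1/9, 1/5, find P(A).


P(A) = P(A|B1)P(B1) + P(A|B2)P(B2) + P(A|B3)P(B3)
= 1/3*5/12 + 1/9*1/12 + 1/5*1/2
= 5/36 + 1/108 + 1/10 = 67/270

67/270


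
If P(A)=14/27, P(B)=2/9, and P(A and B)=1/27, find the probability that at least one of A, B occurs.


P(A∪B) = P(A) + P(B) - P(A∩B)
= 14/27 + 2/9 - 1/27 = 19/27

19/27


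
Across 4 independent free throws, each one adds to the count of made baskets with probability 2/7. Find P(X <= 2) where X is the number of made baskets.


P(X<=2) = P(X=0) + P(X=1) + P(X=2)
= 625/2401 + 1000/2401 + 600/2401
= 2225/2401

2225/2401


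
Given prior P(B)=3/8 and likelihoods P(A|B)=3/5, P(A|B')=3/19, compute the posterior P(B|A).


P(A) = P(A|B)P(B) + P(A|B')P(B') = 3/5*3/8 + 3/19*5/8 = 123/380
P(B|A) = P(A|B)P(B)/P(A) = (9/40)/(123/380) = 57/82

57/82


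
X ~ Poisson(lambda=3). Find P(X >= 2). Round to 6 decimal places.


P(X>=2) = 1 - P(X<=1) = 1 - (e^(-3)*3^0/0! + e^(-3)*3^1/1!)
≈ 1 - (0.0497870684 + 0.1493612051)
= 1 - 0.1991482735 = 0.8008517265
≈ 0.800852

0.800852


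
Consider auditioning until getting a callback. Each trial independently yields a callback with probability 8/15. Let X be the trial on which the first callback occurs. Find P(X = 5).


P(X=5) = (1-p)^4 * p = (7/15)^4 * 8/15
= 2401/50625 * 8/15 = 19208/759375

19208/759375


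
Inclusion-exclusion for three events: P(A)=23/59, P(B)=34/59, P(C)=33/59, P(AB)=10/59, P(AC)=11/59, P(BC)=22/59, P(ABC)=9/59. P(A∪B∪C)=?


P(A∪B∪C) = P(A)+P(B)+P(C) - P(AB)-P(AC)-P(BC) + P(ABC)
= 23/59+34/59+33/59 - 10/59-11/59-22/59 + 9/59
= 56/59

56/59


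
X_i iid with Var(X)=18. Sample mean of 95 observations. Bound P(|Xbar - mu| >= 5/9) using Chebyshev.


Var(Xbar) = Var(X)/n = 18/95
Chebyshev: P(|Xbar-mu| >= 5/9) <= Var(Xbar)/(5/9)^2 = (18/95)/(25/81) = 1458/2375

1458/2375


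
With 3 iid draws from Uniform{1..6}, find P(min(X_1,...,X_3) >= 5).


P(min >= 5) = P(all X_i >= 5) = (P(X_1 >= 5))^3
= (2/6)^3 = (1/3)^3 = 1/27

1/27


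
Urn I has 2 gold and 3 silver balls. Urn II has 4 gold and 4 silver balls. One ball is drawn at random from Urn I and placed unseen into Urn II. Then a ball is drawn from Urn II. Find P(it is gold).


P(transfer gold) = 2/5; P(transfer silver) = 3/5
If gold transferred: Urn II has 5 gold of 9, so P(gold|gold moved) = 5/9
If silver transferred: Urn II has 4 gold of 9, so P(gold|silver moved) = 4/9
By total probability: P(gold) = 2/5*5/9 + 3/5*4/9 = 22/45

22/45


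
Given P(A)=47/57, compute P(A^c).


P(A') = 1 - P(A) = 1 - 47/57 = 10/57

10/57


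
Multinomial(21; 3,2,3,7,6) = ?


21! = 51090942171709440000
Denominator: 3!=6 * 2!=2 * 3!=6 * 7!=5040 * 6!=720
Coefficient = 51090942171709440000 / 261273600 = 195545750400

195545750400


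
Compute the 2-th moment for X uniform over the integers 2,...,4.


E[X^2] = (1/3) * sum(x^2 for x=2..4)
= 29/3

29/3


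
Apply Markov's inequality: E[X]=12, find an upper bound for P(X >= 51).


Markov: P(X >= a) <= E[X]/a
P(X >= 51) <= 12/51 = 4/17

4/17


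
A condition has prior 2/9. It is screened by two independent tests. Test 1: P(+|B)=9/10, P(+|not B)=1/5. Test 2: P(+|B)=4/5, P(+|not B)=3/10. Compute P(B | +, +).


After test 1: P(+) = 9/10*2/9 + 1/5*7/9 = 16/45
P(B|+) = (1/5)/(16/45) = 9/16
After test 2 (use post1 as new prior): P(+) = 4/5*9/16 + 3/10*7/16 = 93/160
P(B|+,+) = (9/20)/(93/160) = 24/31

24/31


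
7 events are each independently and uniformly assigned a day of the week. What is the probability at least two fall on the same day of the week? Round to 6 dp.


P(all different) = prod((7-i)/7 for i=0..6) = 0.006120
P(at least one match) = 1 - 0.006120 = 0.993880

0.993880


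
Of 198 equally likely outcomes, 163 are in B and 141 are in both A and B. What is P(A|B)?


P(A|B) = P(A∩B)/P(B) = (141/198)/(163/198) = 141/163

141/163


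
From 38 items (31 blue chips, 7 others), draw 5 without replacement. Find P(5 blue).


P(X=5) = C(31,5)*C(7,0) / C(38,5)
= 169911*1 / 501942
= 169911/501942 = 8091/23902

8091/23902


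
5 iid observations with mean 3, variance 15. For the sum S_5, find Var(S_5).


By independence, Var(S_n) = n*Var(X_1) = 5*15 = 75

75


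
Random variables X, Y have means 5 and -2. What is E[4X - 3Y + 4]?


E[4X - 3Y + 4] = 4*E[X] - 3*E[Y] + 4
= (4)*(5) + (-3)*(-2) + (4)
= 20 + 6 + 4 = 30

30


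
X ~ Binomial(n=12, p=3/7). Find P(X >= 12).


P(X>=12) = P(X=12)
= 531441/13841287201
= 531441/13841287201

531441/13841287201


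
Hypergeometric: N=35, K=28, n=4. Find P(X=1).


P(X=1) = C(28,1)*C(7,3) / C(35,4)
= 28*35 / 52360
= 980/52360 = 7/374

7/374


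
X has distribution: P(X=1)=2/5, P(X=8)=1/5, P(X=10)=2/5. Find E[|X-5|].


E[|X-5|] = sum(g(x)*P(x))
= 4*2/5 + 3*1/5 + 5*2/5
= 21/5

21/5


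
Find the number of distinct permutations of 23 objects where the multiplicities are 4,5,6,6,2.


23! = 25852016738884976640000
Denominator: 4!=24 * 5!=120 * 6!=720 * 6!=720 * 2!=2
Coefficient = 25852016738884976640000 / 2985984000 = 8657788098960

8657788098960


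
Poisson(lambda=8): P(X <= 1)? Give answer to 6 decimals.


P(X<=1) = e^(-8)*8^0/0! + e^(-8)*8^1/1!
≈ 0.0003354626 + 0.0026837010
= 0.0030191636
≈ 0.003019

0.003019


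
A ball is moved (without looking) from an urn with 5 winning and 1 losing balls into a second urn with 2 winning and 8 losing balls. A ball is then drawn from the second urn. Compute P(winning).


P(transfer winning) = 5/6; P(transfer losing) = 1/6
If winning transferred: Urn II has 3 winning of 11, so P(winning|winning moved) = 3/11
If losing transferred: Urn II has 2 winning of 11, so P(winning|losing moved) = 2/11
By total probability: P(winning) = 5/6*3/11 + 1/6*2/11 = 17/66

17/66


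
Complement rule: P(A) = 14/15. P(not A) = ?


P(A') = 1 - P(A) = 1 - 14/15 = 1/15

1/15


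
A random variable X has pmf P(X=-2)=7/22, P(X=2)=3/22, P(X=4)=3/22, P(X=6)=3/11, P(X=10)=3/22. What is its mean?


E[X] = sum(x * P(x))
= -2*7/22 + 2*3/22 + 4*3/22 + 6*3/11 + 10*3/22
= 35/11

35/11


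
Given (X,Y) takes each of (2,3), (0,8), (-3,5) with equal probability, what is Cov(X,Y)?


E[X]=-1/3, E[Y]=16/3, E[XY]=-3
Cov(X,Y) = E[XY] - E[X]E[Y] = -3 + 1/3*16/3 = -11/9

-11/9


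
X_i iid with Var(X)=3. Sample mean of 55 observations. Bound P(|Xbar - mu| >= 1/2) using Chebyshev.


Var(Xbar) = Var(X)/n = 3/55
Chebyshev: P(|Xbar-mu| >= 1/2) <= Var(Xbar)/(1/2)^2 = (3/55)/(1/4) = 12/55

12/55


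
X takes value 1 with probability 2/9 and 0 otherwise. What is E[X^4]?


For Bernoulli: X in {0,1}
E[X^4] = 0^4*(1-2/9) + 1^4*2/9 = 2/9

2/9


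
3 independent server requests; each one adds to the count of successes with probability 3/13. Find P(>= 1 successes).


P(at least one) = 1 - P(none)
P(none) = (1 - 3/13)^3 = (10/13)^3 = 1000/2197
P(at least one) = 1 - 1000/2197 = 1197/2197

1197/2197


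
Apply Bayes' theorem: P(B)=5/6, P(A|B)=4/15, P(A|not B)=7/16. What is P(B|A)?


P(A) = P(A|B)P(B) + P(A|B')P(B') = 4/15*5/6 + 7/16*1/6 = 85/288
P(B|A) = P(A|B)P(B)/P(A) = (2/9)/(85/288) = 64/85

64/85


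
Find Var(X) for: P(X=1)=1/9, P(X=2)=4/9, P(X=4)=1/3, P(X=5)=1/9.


E[X] = 26/9, E[X^2] = 10
Var(X) = E[X^2] - (E[X])^2 = 10 - (26/9)^2 = 134/81

134/81


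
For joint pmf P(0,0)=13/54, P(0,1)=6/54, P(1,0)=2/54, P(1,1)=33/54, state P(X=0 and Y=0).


Read from table: P(X=0, Y=0) = 13/54

13/54


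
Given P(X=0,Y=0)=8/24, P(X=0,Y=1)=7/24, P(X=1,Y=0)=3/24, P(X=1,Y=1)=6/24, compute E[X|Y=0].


P(Y=0) = 11/24
E[X|Y=0] = (0*8 + 1*3)/11 = 3/11

3/11


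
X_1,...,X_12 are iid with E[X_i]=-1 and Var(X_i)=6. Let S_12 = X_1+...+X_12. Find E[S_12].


E[S_n] = n*E[X_1] = 12*-1 = -12

-12


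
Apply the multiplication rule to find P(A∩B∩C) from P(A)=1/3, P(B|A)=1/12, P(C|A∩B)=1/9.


P(A∩B∩C) = P(A) * P(B|A) * P(C|A∩B)
= 1/3 * 1/12 * 1/9
= 1/36 * 1/9 = 1/324

1/324


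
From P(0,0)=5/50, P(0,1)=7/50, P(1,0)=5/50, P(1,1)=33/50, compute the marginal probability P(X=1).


P(X=1) = P(1,0)+P(1,1) = 5/50 + 33/50 = 38/50 = 19/25

19/25


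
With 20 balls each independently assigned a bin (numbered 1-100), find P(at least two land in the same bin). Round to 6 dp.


P(all different) = prod((100-i)/100 for i=0..19) = 0.130400
P(at least one match) = 1 - 0.130400 = 0.869600

0.869600


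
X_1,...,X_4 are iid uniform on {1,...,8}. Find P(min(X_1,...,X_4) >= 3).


P(min >= 3) = P(all X_i >= 3) = (P(X_1 >= 3))^4
= (6/8)^4 = (3/4)^4 = 81/256

81/256


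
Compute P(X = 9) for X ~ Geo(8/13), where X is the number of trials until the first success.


P(X=9) = (1-p)^8 * p = (5/13)^8 * 8/13
= 390625/815730721 * 8/13 = 3125000/10604499373

3125000/10604499373


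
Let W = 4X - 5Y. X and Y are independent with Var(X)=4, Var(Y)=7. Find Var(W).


Independence => Cov(X,Y)=0
Var(4X - 5Y) = 4^2*Var(X) + (-5)^2*Var(Y)
= 16*4 + 25*7 = 239

239


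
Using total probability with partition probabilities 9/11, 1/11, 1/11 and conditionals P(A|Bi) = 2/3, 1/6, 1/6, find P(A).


P(A) = P(A|B1)P(B1) + P(A|B2)P(B2) + P(A|B3)P(B3)
= 2/3*9/11 + 1/6*1/11 + 1/6*1/11
= 6/11 + 1/66 + 1/66 = 19/33

19/33


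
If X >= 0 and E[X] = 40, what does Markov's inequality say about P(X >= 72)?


Markov: P(X >= a) <= E[X]/a
P(X >= 72) <= 40/72 = 5/9

5/9


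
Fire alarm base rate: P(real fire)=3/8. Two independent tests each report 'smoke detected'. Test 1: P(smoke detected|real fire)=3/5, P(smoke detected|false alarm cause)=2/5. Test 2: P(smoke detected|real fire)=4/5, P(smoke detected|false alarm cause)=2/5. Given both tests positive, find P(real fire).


After test 1: P(+) = 3/5*3/8 + 2/5*5/8 = 19/40
P(B|+) = (9/40)/(19/40) = 9/19
After test 2 (use post1 as new prior): P(+) = 4/5*9/19 + 2/5*10/19 = 56/95
P(B|+,+) = (36/95)/(56/95) = 9/14

9/14


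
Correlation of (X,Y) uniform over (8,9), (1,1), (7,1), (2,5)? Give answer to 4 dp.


Cov(X,Y) = 4.5000, Var(X) = 9.2500, Var(Y) = 11.0000
rho = Cov/(sqrt(VarX)*sqrt(VarY)) = 0.4461

0.4461


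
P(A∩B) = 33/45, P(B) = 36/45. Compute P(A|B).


P(A|B) = P(A∩B)/P(B) = (33/45)/(36/45) = 33/36 = 11/12

11/12


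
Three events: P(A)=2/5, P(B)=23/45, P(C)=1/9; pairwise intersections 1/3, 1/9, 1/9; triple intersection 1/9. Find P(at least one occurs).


P(A∪B∪C) = P(A)+P(B)+P(C) - P(AB)-P(AC)-P(BC) + P(ABC)
= 2/5+23/45+1/9 - 1/3-1/9-1/9 + 1/9
= 26/45

26/45


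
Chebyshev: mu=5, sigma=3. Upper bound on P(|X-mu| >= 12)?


k = 12/3 = 4
Chebyshev: P(|X-mu| >= k*sigma) <= 1/k^2 = 1/4^2 = 1/16

1/16


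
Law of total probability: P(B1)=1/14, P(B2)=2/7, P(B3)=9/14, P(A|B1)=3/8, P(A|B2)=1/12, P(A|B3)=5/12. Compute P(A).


P(A) = P(A|B1)P(B1) + P(A|B2)P(B2) + P(A|B3)P(B3)
= 3/8*1/14 + 1/12*2/7 + 5/12*9/14
= 3/112 + 1/42 + 15/56 = 107/336

107/336


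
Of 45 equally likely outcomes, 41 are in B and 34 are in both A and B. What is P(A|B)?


P(A|B) = P(A∩B)/P(B) = (34/45)/(41/45) = 34/41

34/41


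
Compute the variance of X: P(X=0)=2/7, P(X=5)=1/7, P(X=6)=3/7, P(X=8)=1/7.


E[X] = 31/7, E[X^2] = 197/7
Var(X) = E[X^2] - (E[X])^2 = 197/7 - (31/7)^2 = 418/49

418/49


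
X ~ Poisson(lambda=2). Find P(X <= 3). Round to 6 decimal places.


P(X<=3) = e^(-2)*2^0/0! + e^(-2)*2^1/1! + e^(-2)*2^2/2! + e^(-2)*2^3/3!
≈ 0.1353352832 + 0.2706705665 + 0.2706705665 + 0.1804470443
= 0.8571234605
≈ 0.857123

0.857123


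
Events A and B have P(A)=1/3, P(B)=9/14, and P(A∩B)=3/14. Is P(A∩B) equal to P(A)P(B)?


P(A)*P(B) = 1/3*9/14 = 3/14
P(A∩B) = 3/14, which equals P(A)P(B), so independent

Yes, A and B are independent


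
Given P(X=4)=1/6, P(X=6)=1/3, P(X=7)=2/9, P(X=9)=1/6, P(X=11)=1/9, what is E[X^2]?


E[X^2] = sum(g(x)*P(x))
= 16*1/6 + 36*1/3 + 49*2/9 + 81*1/6 + 121*1/9
= 105/2

105/2


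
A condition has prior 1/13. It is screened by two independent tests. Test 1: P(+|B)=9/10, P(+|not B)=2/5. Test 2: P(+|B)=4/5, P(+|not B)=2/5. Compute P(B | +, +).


After test 1: P(+) = 9/10*1/13 + 2/5*12/13 = 57/130
P(B|+) = (9/130)/(57/130) = 3/19
After test 2 (use post1 as new prior): P(+) = 4/5*3/19 + 2/5*16/19 = 44/95
P(B|+,+) = (12/95)/(44/95) = 3/11

3/11


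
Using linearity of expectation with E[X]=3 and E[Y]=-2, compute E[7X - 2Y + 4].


E[7X - 2Y + 4] = 7*E[X] - 2*E[Y] + 4
= (7)*(3) + (-2)*(-2) + (4)
= 21 + 4 + 4 = 29

29


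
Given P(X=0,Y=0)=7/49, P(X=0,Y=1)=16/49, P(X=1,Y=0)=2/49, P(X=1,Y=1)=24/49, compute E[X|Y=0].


P(Y=0) = 9/49
E[X|Y=0] = (0*7 + 1*2)/9 = 2/9

2/9


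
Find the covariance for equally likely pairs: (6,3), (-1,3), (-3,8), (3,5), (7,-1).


E[X]=12/5, E[Y]=18/5, E[XY]=-1/5
Cov(X,Y) = E[XY] - E[X]E[Y] = -1/5 - 12/5*18/5 = -221/25

-221/25


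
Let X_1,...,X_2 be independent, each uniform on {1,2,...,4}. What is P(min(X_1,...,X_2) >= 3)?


P(min >= 3) = P(all X_i >= 3) = (P(X_1 >= 3))^2
= (2/4)^2 = (1/2)^2 = 1/4

1/4


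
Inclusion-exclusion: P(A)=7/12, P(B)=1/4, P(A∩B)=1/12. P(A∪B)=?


P(A∪B) = P(A) + P(B) - P(A∩B)
= 7/12 + 1/4 - 1/12 = 3/4

3/4


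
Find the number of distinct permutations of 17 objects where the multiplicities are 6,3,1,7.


17! = 355687428096000
Denominator: 6!=720 * 3!=6 * 1!=1 * 7!=5040
Coefficient = 355687428096000 / 21772800 = 16336320

16336320


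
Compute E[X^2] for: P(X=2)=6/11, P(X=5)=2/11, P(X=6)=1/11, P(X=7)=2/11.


E[X^2] = sum(x^2 * P(x))
= 4*6/11 + 25*2/11 + 36*1/11 + 49*2/11
= 208/11

208/11


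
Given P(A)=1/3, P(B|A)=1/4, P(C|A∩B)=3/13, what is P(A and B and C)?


P(A∩B∩C) = P(A) * P(B|A) * P(C|A∩B)
= 1/3 * 1/4 * 3/13
= 1/12 * 3/13 = 1/52

1/52


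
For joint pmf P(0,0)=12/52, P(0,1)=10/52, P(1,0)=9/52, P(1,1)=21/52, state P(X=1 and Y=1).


Read from table: P(X=1, Y=1) = 21/52

21/52


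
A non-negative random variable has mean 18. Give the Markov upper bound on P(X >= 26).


Markov: P(X >= a) <= E[X]/a
P(X >= 26) <= 18/26 = 9/13

9/13


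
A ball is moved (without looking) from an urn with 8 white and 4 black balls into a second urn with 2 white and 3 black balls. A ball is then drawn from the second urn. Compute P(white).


P(transfer white) = 8/12 = 2/3; P(transfer black) = 1/3
If white transferred: Urn II has 3 white of 6, so P(white|white moved) = 1/2
If black transferred: Urn II has 2 white of 6, so P(white|black moved) = 1/3
By total probability: P(white) = 2/3*1/2 + 1/3*1/3 = 4/9

4/9


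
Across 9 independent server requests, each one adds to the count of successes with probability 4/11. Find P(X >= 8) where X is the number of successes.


P(X>=8) = P(X=8) + P(X=9)
= 4128768/2357947691 + 262144/2357947691
= 4390912/2357947691

4390912/2357947691


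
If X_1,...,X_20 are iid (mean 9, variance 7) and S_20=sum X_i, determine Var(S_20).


By independence, Var(S_n) = n*Var(X_1) = 20*7 = 140

140


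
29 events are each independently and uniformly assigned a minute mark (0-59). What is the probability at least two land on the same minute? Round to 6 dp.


P(all different) = prod((60-i)/60 for i=0..28) = 0.000275
P(at least one match) = 1 - 0.000275 = 0.999725

0.999725


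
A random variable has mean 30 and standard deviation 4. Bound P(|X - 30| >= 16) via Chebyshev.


k = 16/4 = 4
Chebyshev: P(|X-mu| >= k*sigma) <= 1/k^2 = 1/4^2 = 1/16

1/16


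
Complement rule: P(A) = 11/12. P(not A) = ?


P(A') = 1 - P(A) = 1 - 11/12 = 1/12

1/12


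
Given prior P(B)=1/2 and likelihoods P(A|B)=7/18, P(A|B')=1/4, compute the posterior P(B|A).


P(A) = P(A|B)P(B) + P(A|B')P(B') = 7/18*1/2 + 1/4*1/2 = 23/72
P(B|A) = P(A|B)P(B)/P(A) = (7/36)/(23/72) = 14/23

14/23


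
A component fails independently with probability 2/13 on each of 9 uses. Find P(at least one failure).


P(at least one) = 1 - P(none)
P(none) = (1 - 2/13)^9 = (11/13)^9 = 2357947691/10604499373
P(at least one) = 1 - 2357947691/10604499373 = 8246551682/10604499373

8246551682/10604499373


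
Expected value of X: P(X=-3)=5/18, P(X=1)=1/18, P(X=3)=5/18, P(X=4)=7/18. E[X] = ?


E[X] = sum(x * P(x))
= -3*5/18 + 1*1/18 + 3*5/18 + 4*7/18
= 29/18

29/18


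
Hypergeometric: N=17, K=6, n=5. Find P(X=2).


P(X=2) = C(6,2)*C(11,3) / C(17,5)
= 15*165 / 6188
= 2475/6188

2475/6188


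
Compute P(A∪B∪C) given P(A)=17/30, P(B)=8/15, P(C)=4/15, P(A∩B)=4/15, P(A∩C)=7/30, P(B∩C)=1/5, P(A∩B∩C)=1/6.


P(A∪B∪C) = P(A)+P(B)+P(C) - P(AB)-P(AC)-P(BC) + P(ABC)
= 17/30+8/15+4/15 - 4/15-7/30-1/5 + 1/6
= 5/6

5/6


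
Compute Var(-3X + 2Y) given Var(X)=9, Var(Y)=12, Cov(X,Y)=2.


Var(-3X + 2Y) = (-3)^2*Var(X) + 2^2*Var(Y) + 2*(-3)*2*Cov(X,Y)
= 9*9 + 4*12 - 12*2
= 81 + 48 - 24 = 105

105


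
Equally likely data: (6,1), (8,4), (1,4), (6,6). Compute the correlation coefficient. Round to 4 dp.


Cov(X,Y) = -0.1875, Var(X) = 6.6875, Var(Y) = 3.1875
rho = Cov/(sqrt(VarX)*sqrt(VarY)) = -0.0406

-0.0406


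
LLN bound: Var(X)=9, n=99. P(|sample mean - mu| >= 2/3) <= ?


Var(Xbar) = Var(X)/n = 9/99
Chebyshev: P(|Xbar-mu| >= 2/3) <= Var(Xbar)/(2/3)^2 = (1/11)/(4/9) = 9/44

9/44
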